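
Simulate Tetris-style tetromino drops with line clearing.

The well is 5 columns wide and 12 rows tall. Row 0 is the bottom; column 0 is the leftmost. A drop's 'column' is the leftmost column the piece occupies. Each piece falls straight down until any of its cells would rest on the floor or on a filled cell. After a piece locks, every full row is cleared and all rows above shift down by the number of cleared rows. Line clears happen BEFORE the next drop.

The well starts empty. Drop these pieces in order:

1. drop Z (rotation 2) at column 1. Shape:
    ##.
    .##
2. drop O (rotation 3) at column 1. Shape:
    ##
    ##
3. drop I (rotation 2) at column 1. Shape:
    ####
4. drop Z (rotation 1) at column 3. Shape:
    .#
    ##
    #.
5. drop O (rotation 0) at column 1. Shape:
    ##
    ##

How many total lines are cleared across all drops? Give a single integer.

Drop 1: Z rot2 at col 1 lands with bottom-row=0; cleared 0 line(s) (total 0); column heights now [0 2 2 1 0], max=2
Drop 2: O rot3 at col 1 lands with bottom-row=2; cleared 0 line(s) (total 0); column heights now [0 4 4 1 0], max=4
Drop 3: I rot2 at col 1 lands with bottom-row=4; cleared 0 line(s) (total 0); column heights now [0 5 5 5 5], max=5
Drop 4: Z rot1 at col 3 lands with bottom-row=5; cleared 0 line(s) (total 0); column heights now [0 5 5 7 8], max=8
Drop 5: O rot0 at col 1 lands with bottom-row=5; cleared 0 line(s) (total 0); column heights now [0 7 7 7 8], max=8

Answer: 0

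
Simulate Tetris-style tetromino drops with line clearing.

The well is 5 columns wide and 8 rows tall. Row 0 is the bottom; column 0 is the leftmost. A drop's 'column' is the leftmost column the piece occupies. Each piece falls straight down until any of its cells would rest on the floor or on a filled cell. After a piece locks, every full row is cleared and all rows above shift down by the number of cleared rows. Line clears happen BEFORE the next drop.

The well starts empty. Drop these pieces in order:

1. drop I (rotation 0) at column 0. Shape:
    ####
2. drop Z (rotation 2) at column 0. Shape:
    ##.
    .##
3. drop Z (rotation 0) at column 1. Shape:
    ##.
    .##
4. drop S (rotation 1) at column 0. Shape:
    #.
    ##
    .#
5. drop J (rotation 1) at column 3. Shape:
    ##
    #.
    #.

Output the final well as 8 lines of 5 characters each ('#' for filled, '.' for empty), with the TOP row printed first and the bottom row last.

Drop 1: I rot0 at col 0 lands with bottom-row=0; cleared 0 line(s) (total 0); column heights now [1 1 1 1 0], max=1
Drop 2: Z rot2 at col 0 lands with bottom-row=1; cleared 0 line(s) (total 0); column heights now [3 3 2 1 0], max=3
Drop 3: Z rot0 at col 1 lands with bottom-row=2; cleared 0 line(s) (total 0); column heights now [3 4 4 3 0], max=4
Drop 4: S rot1 at col 0 lands with bottom-row=4; cleared 0 line(s) (total 0); column heights now [7 6 4 3 0], max=7
Drop 5: J rot1 at col 3 lands with bottom-row=3; cleared 0 line(s) (total 0); column heights now [7 6 4 6 6], max=7

Answer: .....
#....
##.##
.#.#.
.###.
####.
.##..
####.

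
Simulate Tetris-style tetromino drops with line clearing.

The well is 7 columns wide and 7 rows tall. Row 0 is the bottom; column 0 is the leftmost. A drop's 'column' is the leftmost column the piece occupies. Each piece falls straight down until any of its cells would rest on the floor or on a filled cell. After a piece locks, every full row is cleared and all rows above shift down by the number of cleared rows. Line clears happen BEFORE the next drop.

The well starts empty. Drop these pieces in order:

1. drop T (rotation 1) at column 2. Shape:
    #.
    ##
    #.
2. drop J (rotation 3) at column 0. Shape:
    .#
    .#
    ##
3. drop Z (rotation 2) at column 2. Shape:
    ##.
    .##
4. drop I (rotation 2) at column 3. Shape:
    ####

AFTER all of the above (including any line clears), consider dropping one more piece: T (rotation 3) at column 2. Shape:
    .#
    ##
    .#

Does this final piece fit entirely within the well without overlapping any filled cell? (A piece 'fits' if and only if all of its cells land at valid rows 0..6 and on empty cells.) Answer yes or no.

Drop 1: T rot1 at col 2 lands with bottom-row=0; cleared 0 line(s) (total 0); column heights now [0 0 3 2 0 0 0], max=3
Drop 2: J rot3 at col 0 lands with bottom-row=0; cleared 0 line(s) (total 0); column heights now [1 3 3 2 0 0 0], max=3
Drop 3: Z rot2 at col 2 lands with bottom-row=2; cleared 0 line(s) (total 0); column heights now [1 3 4 4 3 0 0], max=4
Drop 4: I rot2 at col 3 lands with bottom-row=4; cleared 0 line(s) (total 0); column heights now [1 3 4 5 5 5 5], max=5
Test piece T rot3 at col 2 (width 2): heights before test = [1 3 4 5 5 5 5]; fits = False

Answer: no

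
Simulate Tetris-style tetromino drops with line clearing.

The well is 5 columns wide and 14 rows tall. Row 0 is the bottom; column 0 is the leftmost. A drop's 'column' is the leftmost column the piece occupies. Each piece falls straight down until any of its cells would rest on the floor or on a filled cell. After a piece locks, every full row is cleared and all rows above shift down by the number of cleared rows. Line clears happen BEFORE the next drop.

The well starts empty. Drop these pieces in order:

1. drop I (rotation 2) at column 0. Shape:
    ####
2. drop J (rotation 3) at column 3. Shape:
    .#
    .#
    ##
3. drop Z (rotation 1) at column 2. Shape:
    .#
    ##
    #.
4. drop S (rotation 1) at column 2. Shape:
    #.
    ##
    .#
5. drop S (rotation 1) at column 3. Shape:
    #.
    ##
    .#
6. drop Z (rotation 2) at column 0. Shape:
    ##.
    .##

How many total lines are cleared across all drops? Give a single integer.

Drop 1: I rot2 at col 0 lands with bottom-row=0; cleared 0 line(s) (total 0); column heights now [1 1 1 1 0], max=1
Drop 2: J rot3 at col 3 lands with bottom-row=1; cleared 0 line(s) (total 0); column heights now [1 1 1 2 4], max=4
Drop 3: Z rot1 at col 2 lands with bottom-row=1; cleared 0 line(s) (total 0); column heights now [1 1 3 4 4], max=4
Drop 4: S rot1 at col 2 lands with bottom-row=4; cleared 0 line(s) (total 0); column heights now [1 1 7 6 4], max=7
Drop 5: S rot1 at col 3 lands with bottom-row=5; cleared 0 line(s) (total 0); column heights now [1 1 7 8 7], max=8
Drop 6: Z rot2 at col 0 lands with bottom-row=7; cleared 0 line(s) (total 0); column heights now [9 9 8 8 7], max=9

Answer: 0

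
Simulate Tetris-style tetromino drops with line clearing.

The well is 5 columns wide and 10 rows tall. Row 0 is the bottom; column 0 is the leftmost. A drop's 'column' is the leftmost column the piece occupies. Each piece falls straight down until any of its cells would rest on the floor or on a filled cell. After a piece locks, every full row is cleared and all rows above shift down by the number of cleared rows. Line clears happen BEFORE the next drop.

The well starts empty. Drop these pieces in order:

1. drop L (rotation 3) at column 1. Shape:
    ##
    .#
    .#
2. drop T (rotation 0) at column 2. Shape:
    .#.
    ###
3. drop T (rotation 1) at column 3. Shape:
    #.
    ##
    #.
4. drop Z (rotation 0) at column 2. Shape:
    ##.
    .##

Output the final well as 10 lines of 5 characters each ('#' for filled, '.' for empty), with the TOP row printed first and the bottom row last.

Drop 1: L rot3 at col 1 lands with bottom-row=0; cleared 0 line(s) (total 0); column heights now [0 3 3 0 0], max=3
Drop 2: T rot0 at col 2 lands with bottom-row=3; cleared 0 line(s) (total 0); column heights now [0 3 4 5 4], max=5
Drop 3: T rot1 at col 3 lands with bottom-row=5; cleared 0 line(s) (total 0); column heights now [0 3 4 8 7], max=8
Drop 4: Z rot0 at col 2 lands with bottom-row=8; cleared 0 line(s) (total 0); column heights now [0 3 10 10 9], max=10

Answer: ..##.
...##
...#.
...##
...#.
...#.
..###
.##..
..#..
..#..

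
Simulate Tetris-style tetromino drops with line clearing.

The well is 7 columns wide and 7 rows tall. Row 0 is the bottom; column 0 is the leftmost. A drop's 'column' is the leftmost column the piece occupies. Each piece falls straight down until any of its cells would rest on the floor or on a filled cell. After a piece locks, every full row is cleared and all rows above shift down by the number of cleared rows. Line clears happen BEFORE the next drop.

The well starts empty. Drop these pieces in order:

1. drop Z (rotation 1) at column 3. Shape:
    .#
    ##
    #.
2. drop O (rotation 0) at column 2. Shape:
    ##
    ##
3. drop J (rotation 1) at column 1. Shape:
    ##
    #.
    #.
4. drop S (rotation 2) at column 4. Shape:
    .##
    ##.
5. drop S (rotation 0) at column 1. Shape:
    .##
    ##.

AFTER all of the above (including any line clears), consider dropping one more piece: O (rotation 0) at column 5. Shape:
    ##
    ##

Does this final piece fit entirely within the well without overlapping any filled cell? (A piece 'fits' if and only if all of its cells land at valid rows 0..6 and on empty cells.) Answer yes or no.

Answer: yes

Derivation:
Drop 1: Z rot1 at col 3 lands with bottom-row=0; cleared 0 line(s) (total 0); column heights now [0 0 0 2 3 0 0], max=3
Drop 2: O rot0 at col 2 lands with bottom-row=2; cleared 0 line(s) (total 0); column heights now [0 0 4 4 3 0 0], max=4
Drop 3: J rot1 at col 1 lands with bottom-row=2; cleared 0 line(s) (total 0); column heights now [0 5 5 4 3 0 0], max=5
Drop 4: S rot2 at col 4 lands with bottom-row=3; cleared 0 line(s) (total 0); column heights now [0 5 5 4 4 5 5], max=5
Drop 5: S rot0 at col 1 lands with bottom-row=5; cleared 0 line(s) (total 0); column heights now [0 6 7 7 4 5 5], max=7
Test piece O rot0 at col 5 (width 2): heights before test = [0 6 7 7 4 5 5]; fits = True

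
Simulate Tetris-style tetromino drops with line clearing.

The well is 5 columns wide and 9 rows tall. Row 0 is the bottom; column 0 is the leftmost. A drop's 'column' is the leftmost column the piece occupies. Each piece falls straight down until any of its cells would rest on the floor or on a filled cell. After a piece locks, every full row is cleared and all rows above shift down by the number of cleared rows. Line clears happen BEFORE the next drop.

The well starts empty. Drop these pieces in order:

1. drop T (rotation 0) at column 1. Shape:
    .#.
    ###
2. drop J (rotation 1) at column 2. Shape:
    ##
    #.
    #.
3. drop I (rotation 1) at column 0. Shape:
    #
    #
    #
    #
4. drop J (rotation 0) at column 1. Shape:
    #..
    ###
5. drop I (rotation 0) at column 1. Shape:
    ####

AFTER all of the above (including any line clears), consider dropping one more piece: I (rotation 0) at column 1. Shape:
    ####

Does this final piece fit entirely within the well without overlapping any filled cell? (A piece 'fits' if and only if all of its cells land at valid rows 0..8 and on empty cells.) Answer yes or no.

Answer: yes

Derivation:
Drop 1: T rot0 at col 1 lands with bottom-row=0; cleared 0 line(s) (total 0); column heights now [0 1 2 1 0], max=2
Drop 2: J rot1 at col 2 lands with bottom-row=2; cleared 0 line(s) (total 0); column heights now [0 1 5 5 0], max=5
Drop 3: I rot1 at col 0 lands with bottom-row=0; cleared 0 line(s) (total 0); column heights now [4 1 5 5 0], max=5
Drop 4: J rot0 at col 1 lands with bottom-row=5; cleared 0 line(s) (total 0); column heights now [4 7 6 6 0], max=7
Drop 5: I rot0 at col 1 lands with bottom-row=7; cleared 0 line(s) (total 0); column heights now [4 8 8 8 8], max=8
Test piece I rot0 at col 1 (width 4): heights before test = [4 8 8 8 8]; fits = True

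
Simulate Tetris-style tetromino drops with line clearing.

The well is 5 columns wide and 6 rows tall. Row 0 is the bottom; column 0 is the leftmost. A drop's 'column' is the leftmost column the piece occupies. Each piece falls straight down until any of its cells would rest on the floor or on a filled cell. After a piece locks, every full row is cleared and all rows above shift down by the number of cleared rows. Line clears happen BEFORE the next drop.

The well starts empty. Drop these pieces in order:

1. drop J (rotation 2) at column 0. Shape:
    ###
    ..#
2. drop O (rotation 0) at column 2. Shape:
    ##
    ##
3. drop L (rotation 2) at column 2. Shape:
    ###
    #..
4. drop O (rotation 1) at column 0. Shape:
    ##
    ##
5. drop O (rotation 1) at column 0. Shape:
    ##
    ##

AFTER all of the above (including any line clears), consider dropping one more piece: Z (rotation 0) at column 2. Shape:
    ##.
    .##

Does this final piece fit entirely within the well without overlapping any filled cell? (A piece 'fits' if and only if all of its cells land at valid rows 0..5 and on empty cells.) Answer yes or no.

Drop 1: J rot2 at col 0 lands with bottom-row=0; cleared 0 line(s) (total 0); column heights now [2 2 2 0 0], max=2
Drop 2: O rot0 at col 2 lands with bottom-row=2; cleared 0 line(s) (total 0); column heights now [2 2 4 4 0], max=4
Drop 3: L rot2 at col 2 lands with bottom-row=4; cleared 0 line(s) (total 0); column heights now [2 2 6 6 6], max=6
Drop 4: O rot1 at col 0 lands with bottom-row=2; cleared 0 line(s) (total 0); column heights now [4 4 6 6 6], max=6
Drop 5: O rot1 at col 0 lands with bottom-row=4; cleared 1 line(s) (total 1); column heights now [5 5 5 4 0], max=5
Test piece Z rot0 at col 2 (width 3): heights before test = [5 5 5 4 0]; fits = True

Answer: yes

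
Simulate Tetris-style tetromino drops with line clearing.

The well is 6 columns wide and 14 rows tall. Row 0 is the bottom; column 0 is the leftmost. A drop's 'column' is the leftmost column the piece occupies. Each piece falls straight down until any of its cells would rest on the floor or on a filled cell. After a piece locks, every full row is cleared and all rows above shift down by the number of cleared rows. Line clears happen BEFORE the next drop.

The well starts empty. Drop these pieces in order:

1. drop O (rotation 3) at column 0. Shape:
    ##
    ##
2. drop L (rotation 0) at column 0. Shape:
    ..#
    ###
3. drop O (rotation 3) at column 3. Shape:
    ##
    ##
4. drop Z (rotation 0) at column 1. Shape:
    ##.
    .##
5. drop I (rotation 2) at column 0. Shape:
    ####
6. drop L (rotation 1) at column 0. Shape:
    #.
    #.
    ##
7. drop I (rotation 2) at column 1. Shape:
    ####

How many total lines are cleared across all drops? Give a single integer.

Drop 1: O rot3 at col 0 lands with bottom-row=0; cleared 0 line(s) (total 0); column heights now [2 2 0 0 0 0], max=2
Drop 2: L rot0 at col 0 lands with bottom-row=2; cleared 0 line(s) (total 0); column heights now [3 3 4 0 0 0], max=4
Drop 3: O rot3 at col 3 lands with bottom-row=0; cleared 0 line(s) (total 0); column heights now [3 3 4 2 2 0], max=4
Drop 4: Z rot0 at col 1 lands with bottom-row=4; cleared 0 line(s) (total 0); column heights now [3 6 6 5 2 0], max=6
Drop 5: I rot2 at col 0 lands with bottom-row=6; cleared 0 line(s) (total 0); column heights now [7 7 7 7 2 0], max=7
Drop 6: L rot1 at col 0 lands with bottom-row=7; cleared 0 line(s) (total 0); column heights now [10 8 7 7 2 0], max=10
Drop 7: I rot2 at col 1 lands with bottom-row=8; cleared 0 line(s) (total 0); column heights now [10 9 9 9 9 0], max=10

Answer: 0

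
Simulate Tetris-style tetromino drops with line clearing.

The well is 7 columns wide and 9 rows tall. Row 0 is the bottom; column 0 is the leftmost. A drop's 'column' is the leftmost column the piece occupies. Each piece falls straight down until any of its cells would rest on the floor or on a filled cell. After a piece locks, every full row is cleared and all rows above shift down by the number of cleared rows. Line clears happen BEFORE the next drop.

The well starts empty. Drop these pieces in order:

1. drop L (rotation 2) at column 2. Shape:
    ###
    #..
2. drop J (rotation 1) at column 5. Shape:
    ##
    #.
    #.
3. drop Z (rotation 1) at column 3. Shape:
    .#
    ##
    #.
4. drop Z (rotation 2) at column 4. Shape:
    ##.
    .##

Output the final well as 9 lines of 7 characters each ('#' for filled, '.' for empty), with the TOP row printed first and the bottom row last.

Drop 1: L rot2 at col 2 lands with bottom-row=0; cleared 0 line(s) (total 0); column heights now [0 0 2 2 2 0 0], max=2
Drop 2: J rot1 at col 5 lands with bottom-row=0; cleared 0 line(s) (total 0); column heights now [0 0 2 2 2 3 3], max=3
Drop 3: Z rot1 at col 3 lands with bottom-row=2; cleared 0 line(s) (total 0); column heights now [0 0 2 4 5 3 3], max=5
Drop 4: Z rot2 at col 4 lands with bottom-row=4; cleared 0 line(s) (total 0); column heights now [0 0 2 4 6 6 5], max=6

Answer: .......
.......
.......
....##.
....###
...##..
...#.##
..####.
..#..#.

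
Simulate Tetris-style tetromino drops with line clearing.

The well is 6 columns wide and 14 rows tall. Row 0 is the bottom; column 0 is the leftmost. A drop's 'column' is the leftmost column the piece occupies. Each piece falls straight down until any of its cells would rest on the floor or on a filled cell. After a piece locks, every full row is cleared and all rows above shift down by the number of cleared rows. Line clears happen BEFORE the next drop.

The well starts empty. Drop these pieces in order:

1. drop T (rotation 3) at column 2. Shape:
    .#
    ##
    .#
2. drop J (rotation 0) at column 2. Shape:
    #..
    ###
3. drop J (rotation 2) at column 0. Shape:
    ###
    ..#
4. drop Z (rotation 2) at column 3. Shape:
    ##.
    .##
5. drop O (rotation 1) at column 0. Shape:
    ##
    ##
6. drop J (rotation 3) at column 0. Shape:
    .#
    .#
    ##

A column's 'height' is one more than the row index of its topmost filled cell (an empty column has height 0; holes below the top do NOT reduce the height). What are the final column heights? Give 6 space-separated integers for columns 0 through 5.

Drop 1: T rot3 at col 2 lands with bottom-row=0; cleared 0 line(s) (total 0); column heights now [0 0 2 3 0 0], max=3
Drop 2: J rot0 at col 2 lands with bottom-row=3; cleared 0 line(s) (total 0); column heights now [0 0 5 4 4 0], max=5
Drop 3: J rot2 at col 0 lands with bottom-row=5; cleared 0 line(s) (total 0); column heights now [7 7 7 4 4 0], max=7
Drop 4: Z rot2 at col 3 lands with bottom-row=4; cleared 0 line(s) (total 0); column heights now [7 7 7 6 6 5], max=7
Drop 5: O rot1 at col 0 lands with bottom-row=7; cleared 0 line(s) (total 0); column heights now [9 9 7 6 6 5], max=9
Drop 6: J rot3 at col 0 lands with bottom-row=9; cleared 0 line(s) (total 0); column heights now [10 12 7 6 6 5], max=12

Answer: 10 12 7 6 6 5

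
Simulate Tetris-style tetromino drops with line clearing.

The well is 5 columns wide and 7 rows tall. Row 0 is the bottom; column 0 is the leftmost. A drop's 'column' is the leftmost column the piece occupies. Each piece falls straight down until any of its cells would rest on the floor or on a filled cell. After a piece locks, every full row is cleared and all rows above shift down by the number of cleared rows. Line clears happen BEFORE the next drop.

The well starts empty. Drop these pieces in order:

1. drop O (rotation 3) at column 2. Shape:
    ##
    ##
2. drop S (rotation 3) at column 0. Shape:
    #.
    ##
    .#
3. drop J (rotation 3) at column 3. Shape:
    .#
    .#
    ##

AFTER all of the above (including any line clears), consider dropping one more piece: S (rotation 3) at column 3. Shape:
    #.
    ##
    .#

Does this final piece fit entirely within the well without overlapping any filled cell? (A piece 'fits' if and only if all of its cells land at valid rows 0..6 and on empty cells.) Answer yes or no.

Drop 1: O rot3 at col 2 lands with bottom-row=0; cleared 0 line(s) (total 0); column heights now [0 0 2 2 0], max=2
Drop 2: S rot3 at col 0 lands with bottom-row=0; cleared 0 line(s) (total 0); column heights now [3 2 2 2 0], max=3
Drop 3: J rot3 at col 3 lands with bottom-row=2; cleared 0 line(s) (total 0); column heights now [3 2 2 3 5], max=5
Test piece S rot3 at col 3 (width 2): heights before test = [3 2 2 3 5]; fits = False

Answer: no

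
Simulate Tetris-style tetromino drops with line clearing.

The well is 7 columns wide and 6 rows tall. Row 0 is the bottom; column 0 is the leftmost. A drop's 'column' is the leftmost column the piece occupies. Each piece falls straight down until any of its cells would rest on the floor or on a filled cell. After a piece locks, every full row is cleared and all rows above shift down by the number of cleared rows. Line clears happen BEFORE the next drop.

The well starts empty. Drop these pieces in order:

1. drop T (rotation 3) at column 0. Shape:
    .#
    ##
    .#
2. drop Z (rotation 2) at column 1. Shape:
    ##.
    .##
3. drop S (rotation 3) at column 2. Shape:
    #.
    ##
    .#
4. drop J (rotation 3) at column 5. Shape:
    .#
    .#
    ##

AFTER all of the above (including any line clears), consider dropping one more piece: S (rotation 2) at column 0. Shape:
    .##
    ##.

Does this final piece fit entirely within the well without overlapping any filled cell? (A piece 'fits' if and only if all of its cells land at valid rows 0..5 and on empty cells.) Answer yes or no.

Drop 1: T rot3 at col 0 lands with bottom-row=0; cleared 0 line(s) (total 0); column heights now [2 3 0 0 0 0 0], max=3
Drop 2: Z rot2 at col 1 lands with bottom-row=2; cleared 0 line(s) (total 0); column heights now [2 4 4 3 0 0 0], max=4
Drop 3: S rot3 at col 2 lands with bottom-row=3; cleared 0 line(s) (total 0); column heights now [2 4 6 5 0 0 0], max=6
Drop 4: J rot3 at col 5 lands with bottom-row=0; cleared 0 line(s) (total 0); column heights now [2 4 6 5 0 1 3], max=6
Test piece S rot2 at col 0 (width 3): heights before test = [2 4 6 5 0 1 3]; fits = False

Answer: no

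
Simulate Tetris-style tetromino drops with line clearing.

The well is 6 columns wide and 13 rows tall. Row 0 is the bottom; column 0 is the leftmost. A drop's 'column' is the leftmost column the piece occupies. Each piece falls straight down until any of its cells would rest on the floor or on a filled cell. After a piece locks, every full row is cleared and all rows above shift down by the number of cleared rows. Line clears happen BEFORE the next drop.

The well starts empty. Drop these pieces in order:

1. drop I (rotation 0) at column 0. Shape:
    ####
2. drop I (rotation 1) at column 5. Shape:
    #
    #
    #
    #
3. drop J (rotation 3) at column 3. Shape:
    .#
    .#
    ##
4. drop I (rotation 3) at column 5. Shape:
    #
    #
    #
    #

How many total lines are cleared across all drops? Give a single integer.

Answer: 0

Derivation:
Drop 1: I rot0 at col 0 lands with bottom-row=0; cleared 0 line(s) (total 0); column heights now [1 1 1 1 0 0], max=1
Drop 2: I rot1 at col 5 lands with bottom-row=0; cleared 0 line(s) (total 0); column heights now [1 1 1 1 0 4], max=4
Drop 3: J rot3 at col 3 lands with bottom-row=1; cleared 0 line(s) (total 0); column heights now [1 1 1 2 4 4], max=4
Drop 4: I rot3 at col 5 lands with bottom-row=4; cleared 0 line(s) (total 0); column heights now [1 1 1 2 4 8], max=8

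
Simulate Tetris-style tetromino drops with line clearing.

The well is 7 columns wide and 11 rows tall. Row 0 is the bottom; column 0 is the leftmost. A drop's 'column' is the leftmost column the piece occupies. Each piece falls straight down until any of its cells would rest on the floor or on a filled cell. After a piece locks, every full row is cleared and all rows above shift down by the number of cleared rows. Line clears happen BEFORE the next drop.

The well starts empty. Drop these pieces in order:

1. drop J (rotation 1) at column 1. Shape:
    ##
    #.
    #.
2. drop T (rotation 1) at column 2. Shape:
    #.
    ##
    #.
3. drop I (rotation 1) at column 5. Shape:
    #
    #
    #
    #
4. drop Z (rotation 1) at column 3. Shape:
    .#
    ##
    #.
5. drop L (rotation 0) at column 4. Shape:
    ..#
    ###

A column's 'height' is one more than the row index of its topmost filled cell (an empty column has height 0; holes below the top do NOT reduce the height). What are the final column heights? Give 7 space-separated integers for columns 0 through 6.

Answer: 0 3 6 7 9 9 10

Derivation:
Drop 1: J rot1 at col 1 lands with bottom-row=0; cleared 0 line(s) (total 0); column heights now [0 3 3 0 0 0 0], max=3
Drop 2: T rot1 at col 2 lands with bottom-row=3; cleared 0 line(s) (total 0); column heights now [0 3 6 5 0 0 0], max=6
Drop 3: I rot1 at col 5 lands with bottom-row=0; cleared 0 line(s) (total 0); column heights now [0 3 6 5 0 4 0], max=6
Drop 4: Z rot1 at col 3 lands with bottom-row=5; cleared 0 line(s) (total 0); column heights now [0 3 6 7 8 4 0], max=8
Drop 5: L rot0 at col 4 lands with bottom-row=8; cleared 0 line(s) (total 0); column heights now [0 3 6 7 9 9 10], max=10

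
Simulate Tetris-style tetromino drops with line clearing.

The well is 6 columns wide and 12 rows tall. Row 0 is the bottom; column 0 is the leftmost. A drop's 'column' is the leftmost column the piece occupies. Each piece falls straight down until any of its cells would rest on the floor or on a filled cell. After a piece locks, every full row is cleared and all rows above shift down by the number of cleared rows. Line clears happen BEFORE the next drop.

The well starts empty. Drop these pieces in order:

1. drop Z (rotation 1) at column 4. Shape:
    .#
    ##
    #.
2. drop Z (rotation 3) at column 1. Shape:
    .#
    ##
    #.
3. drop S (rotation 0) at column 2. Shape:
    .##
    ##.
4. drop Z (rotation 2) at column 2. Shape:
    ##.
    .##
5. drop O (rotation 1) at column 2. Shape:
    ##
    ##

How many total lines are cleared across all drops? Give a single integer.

Drop 1: Z rot1 at col 4 lands with bottom-row=0; cleared 0 line(s) (total 0); column heights now [0 0 0 0 2 3], max=3
Drop 2: Z rot3 at col 1 lands with bottom-row=0; cleared 0 line(s) (total 0); column heights now [0 2 3 0 2 3], max=3
Drop 3: S rot0 at col 2 lands with bottom-row=3; cleared 0 line(s) (total 0); column heights now [0 2 4 5 5 3], max=5
Drop 4: Z rot2 at col 2 lands with bottom-row=5; cleared 0 line(s) (total 0); column heights now [0 2 7 7 6 3], max=7
Drop 5: O rot1 at col 2 lands with bottom-row=7; cleared 0 line(s) (total 0); column heights now [0 2 9 9 6 3], max=9

Answer: 0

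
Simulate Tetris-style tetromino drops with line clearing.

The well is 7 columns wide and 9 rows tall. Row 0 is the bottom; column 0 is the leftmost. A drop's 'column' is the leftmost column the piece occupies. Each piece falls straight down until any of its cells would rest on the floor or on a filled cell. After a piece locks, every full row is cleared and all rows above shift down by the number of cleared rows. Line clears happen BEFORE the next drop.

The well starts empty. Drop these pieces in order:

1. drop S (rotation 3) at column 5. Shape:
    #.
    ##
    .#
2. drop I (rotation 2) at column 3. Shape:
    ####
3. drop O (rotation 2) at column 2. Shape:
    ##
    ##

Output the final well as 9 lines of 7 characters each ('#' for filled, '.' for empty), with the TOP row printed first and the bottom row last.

Drop 1: S rot3 at col 5 lands with bottom-row=0; cleared 0 line(s) (total 0); column heights now [0 0 0 0 0 3 2], max=3
Drop 2: I rot2 at col 3 lands with bottom-row=3; cleared 0 line(s) (total 0); column heights now [0 0 0 4 4 4 4], max=4
Drop 3: O rot2 at col 2 lands with bottom-row=4; cleared 0 line(s) (total 0); column heights now [0 0 6 6 4 4 4], max=6

Answer: .......
.......
.......
..##...
..##...
...####
.....#.
.....##
......#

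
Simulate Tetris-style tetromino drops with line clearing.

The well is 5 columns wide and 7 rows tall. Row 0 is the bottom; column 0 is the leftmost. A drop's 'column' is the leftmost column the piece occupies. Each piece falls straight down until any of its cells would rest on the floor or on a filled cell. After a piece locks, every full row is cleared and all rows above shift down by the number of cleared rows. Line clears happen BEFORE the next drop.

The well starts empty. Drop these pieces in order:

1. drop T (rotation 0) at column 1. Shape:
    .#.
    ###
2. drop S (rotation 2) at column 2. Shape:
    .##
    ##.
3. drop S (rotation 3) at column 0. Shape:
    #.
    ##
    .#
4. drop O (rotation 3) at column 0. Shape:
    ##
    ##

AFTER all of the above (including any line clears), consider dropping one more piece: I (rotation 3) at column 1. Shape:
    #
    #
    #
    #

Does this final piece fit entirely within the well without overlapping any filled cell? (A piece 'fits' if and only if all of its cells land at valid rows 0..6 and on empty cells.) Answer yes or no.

Answer: no

Derivation:
Drop 1: T rot0 at col 1 lands with bottom-row=0; cleared 0 line(s) (total 0); column heights now [0 1 2 1 0], max=2
Drop 2: S rot2 at col 2 lands with bottom-row=2; cleared 0 line(s) (total 0); column heights now [0 1 3 4 4], max=4
Drop 3: S rot3 at col 0 lands with bottom-row=1; cleared 0 line(s) (total 0); column heights now [4 3 3 4 4], max=4
Drop 4: O rot3 at col 0 lands with bottom-row=4; cleared 0 line(s) (total 0); column heights now [6 6 3 4 4], max=6
Test piece I rot3 at col 1 (width 1): heights before test = [6 6 3 4 4]; fits = False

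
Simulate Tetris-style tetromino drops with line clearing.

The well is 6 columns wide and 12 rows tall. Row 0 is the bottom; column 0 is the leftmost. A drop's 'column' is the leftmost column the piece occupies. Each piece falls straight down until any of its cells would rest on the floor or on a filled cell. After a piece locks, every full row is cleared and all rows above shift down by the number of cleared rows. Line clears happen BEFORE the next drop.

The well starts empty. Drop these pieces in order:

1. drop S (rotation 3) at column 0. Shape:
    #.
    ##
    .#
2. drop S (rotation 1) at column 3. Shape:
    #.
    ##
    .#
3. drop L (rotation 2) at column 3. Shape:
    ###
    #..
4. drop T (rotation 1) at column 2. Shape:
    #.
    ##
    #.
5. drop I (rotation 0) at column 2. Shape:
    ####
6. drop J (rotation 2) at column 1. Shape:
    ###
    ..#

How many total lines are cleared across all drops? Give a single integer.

Drop 1: S rot3 at col 0 lands with bottom-row=0; cleared 0 line(s) (total 0); column heights now [3 2 0 0 0 0], max=3
Drop 2: S rot1 at col 3 lands with bottom-row=0; cleared 0 line(s) (total 0); column heights now [3 2 0 3 2 0], max=3
Drop 3: L rot2 at col 3 lands with bottom-row=3; cleared 0 line(s) (total 0); column heights now [3 2 0 5 5 5], max=5
Drop 4: T rot1 at col 2 lands with bottom-row=4; cleared 0 line(s) (total 0); column heights now [3 2 7 6 5 5], max=7
Drop 5: I rot0 at col 2 lands with bottom-row=7; cleared 0 line(s) (total 0); column heights now [3 2 8 8 8 8], max=8
Drop 6: J rot2 at col 1 lands with bottom-row=8; cleared 0 line(s) (total 0); column heights now [3 10 10 10 8 8], max=10

Answer: 0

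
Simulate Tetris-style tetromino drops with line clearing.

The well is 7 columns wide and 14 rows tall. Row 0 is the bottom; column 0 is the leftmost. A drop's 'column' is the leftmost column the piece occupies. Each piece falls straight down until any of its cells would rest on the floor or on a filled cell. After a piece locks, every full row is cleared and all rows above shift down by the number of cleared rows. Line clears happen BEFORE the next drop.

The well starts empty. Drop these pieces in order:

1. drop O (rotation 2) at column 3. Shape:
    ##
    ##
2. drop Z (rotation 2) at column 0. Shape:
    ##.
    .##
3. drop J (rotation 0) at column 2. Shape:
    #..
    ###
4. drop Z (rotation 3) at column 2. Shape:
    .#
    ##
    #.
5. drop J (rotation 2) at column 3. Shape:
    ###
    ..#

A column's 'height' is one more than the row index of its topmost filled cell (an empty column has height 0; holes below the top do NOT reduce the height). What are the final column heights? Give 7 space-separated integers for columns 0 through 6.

Drop 1: O rot2 at col 3 lands with bottom-row=0; cleared 0 line(s) (total 0); column heights now [0 0 0 2 2 0 0], max=2
Drop 2: Z rot2 at col 0 lands with bottom-row=0; cleared 0 line(s) (total 0); column heights now [2 2 1 2 2 0 0], max=2
Drop 3: J rot0 at col 2 lands with bottom-row=2; cleared 0 line(s) (total 0); column heights now [2 2 4 3 3 0 0], max=4
Drop 4: Z rot3 at col 2 lands with bottom-row=4; cleared 0 line(s) (total 0); column heights now [2 2 6 7 3 0 0], max=7
Drop 5: J rot2 at col 3 lands with bottom-row=6; cleared 0 line(s) (total 0); column heights now [2 2 6 8 8 8 0], max=8

Answer: 2 2 6 8 8 8 0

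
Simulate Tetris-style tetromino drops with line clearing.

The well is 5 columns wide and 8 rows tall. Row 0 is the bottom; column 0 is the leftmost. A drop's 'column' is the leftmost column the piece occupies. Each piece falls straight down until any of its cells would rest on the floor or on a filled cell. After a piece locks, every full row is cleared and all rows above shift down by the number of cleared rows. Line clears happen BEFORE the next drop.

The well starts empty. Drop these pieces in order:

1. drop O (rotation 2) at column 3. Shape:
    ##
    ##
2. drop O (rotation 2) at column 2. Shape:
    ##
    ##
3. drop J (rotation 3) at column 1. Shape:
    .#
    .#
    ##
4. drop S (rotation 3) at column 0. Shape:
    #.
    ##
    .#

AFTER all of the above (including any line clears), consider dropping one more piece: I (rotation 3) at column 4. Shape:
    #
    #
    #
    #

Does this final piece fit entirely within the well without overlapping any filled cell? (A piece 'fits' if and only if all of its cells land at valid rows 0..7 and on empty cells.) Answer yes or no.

Answer: yes

Derivation:
Drop 1: O rot2 at col 3 lands with bottom-row=0; cleared 0 line(s) (total 0); column heights now [0 0 0 2 2], max=2
Drop 2: O rot2 at col 2 lands with bottom-row=2; cleared 0 line(s) (total 0); column heights now [0 0 4 4 2], max=4
Drop 3: J rot3 at col 1 lands with bottom-row=4; cleared 0 line(s) (total 0); column heights now [0 5 7 4 2], max=7
Drop 4: S rot3 at col 0 lands with bottom-row=5; cleared 0 line(s) (total 0); column heights now [8 7 7 4 2], max=8
Test piece I rot3 at col 4 (width 1): heights before test = [8 7 7 4 2]; fits = True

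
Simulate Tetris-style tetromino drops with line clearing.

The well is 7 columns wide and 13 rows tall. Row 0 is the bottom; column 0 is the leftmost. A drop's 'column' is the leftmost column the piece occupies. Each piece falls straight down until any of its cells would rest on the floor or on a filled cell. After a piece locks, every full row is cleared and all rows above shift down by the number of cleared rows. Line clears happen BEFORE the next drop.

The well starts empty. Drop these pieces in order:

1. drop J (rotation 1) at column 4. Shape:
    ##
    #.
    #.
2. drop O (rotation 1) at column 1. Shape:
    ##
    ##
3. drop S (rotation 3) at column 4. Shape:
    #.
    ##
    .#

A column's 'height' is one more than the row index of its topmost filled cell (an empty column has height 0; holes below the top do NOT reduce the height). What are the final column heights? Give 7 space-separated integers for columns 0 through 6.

Drop 1: J rot1 at col 4 lands with bottom-row=0; cleared 0 line(s) (total 0); column heights now [0 0 0 0 3 3 0], max=3
Drop 2: O rot1 at col 1 lands with bottom-row=0; cleared 0 line(s) (total 0); column heights now [0 2 2 0 3 3 0], max=3
Drop 3: S rot3 at col 4 lands with bottom-row=3; cleared 0 line(s) (total 0); column heights now [0 2 2 0 6 5 0], max=6

Answer: 0 2 2 0 6 5 0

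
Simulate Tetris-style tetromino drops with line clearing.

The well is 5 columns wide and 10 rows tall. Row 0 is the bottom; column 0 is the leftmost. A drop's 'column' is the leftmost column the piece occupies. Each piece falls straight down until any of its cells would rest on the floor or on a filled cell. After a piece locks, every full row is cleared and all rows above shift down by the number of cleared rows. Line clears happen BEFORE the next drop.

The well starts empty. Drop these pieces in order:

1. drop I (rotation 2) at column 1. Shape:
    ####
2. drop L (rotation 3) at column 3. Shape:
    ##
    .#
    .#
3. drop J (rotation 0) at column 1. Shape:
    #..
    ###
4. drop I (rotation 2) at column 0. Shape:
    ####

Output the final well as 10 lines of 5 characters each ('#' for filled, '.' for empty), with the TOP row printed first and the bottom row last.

Answer: .....
.....
.....
####.
.#...
.###.
...##
....#
....#
.####

Derivation:
Drop 1: I rot2 at col 1 lands with bottom-row=0; cleared 0 line(s) (total 0); column heights now [0 1 1 1 1], max=1
Drop 2: L rot3 at col 3 lands with bottom-row=1; cleared 0 line(s) (total 0); column heights now [0 1 1 4 4], max=4
Drop 3: J rot0 at col 1 lands with bottom-row=4; cleared 0 line(s) (total 0); column heights now [0 6 5 5 4], max=6
Drop 4: I rot2 at col 0 lands with bottom-row=6; cleared 0 line(s) (total 0); column heights now [7 7 7 7 4], max=7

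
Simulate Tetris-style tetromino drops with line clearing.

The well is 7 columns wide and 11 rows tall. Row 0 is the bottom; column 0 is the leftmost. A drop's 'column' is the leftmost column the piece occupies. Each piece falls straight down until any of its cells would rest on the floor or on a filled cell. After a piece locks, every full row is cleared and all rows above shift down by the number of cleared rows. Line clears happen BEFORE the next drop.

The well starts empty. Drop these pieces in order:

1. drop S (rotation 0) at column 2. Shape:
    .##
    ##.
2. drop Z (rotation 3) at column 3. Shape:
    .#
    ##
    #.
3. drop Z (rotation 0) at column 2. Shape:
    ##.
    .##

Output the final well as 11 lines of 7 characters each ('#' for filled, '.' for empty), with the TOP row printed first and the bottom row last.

Drop 1: S rot0 at col 2 lands with bottom-row=0; cleared 0 line(s) (total 0); column heights now [0 0 1 2 2 0 0], max=2
Drop 2: Z rot3 at col 3 lands with bottom-row=2; cleared 0 line(s) (total 0); column heights now [0 0 1 4 5 0 0], max=5
Drop 3: Z rot0 at col 2 lands with bottom-row=5; cleared 0 line(s) (total 0); column heights now [0 0 7 7 6 0 0], max=7

Answer: .......
.......
.......
.......
..##...
...##..
....#..
...##..
...#...
...##..
..##...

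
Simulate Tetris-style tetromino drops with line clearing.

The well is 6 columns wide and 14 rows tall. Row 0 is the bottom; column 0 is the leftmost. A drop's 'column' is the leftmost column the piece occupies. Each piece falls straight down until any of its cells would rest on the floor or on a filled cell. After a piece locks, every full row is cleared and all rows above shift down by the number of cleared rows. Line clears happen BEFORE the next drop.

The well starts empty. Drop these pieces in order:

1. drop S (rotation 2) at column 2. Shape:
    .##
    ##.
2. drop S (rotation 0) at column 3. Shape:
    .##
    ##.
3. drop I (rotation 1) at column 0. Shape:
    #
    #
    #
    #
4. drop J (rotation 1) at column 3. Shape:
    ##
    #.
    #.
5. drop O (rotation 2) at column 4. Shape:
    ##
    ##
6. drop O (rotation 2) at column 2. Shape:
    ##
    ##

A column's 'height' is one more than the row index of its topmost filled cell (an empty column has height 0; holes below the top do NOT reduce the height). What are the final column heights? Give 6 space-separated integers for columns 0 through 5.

Drop 1: S rot2 at col 2 lands with bottom-row=0; cleared 0 line(s) (total 0); column heights now [0 0 1 2 2 0], max=2
Drop 2: S rot0 at col 3 lands with bottom-row=2; cleared 0 line(s) (total 0); column heights now [0 0 1 3 4 4], max=4
Drop 3: I rot1 at col 0 lands with bottom-row=0; cleared 0 line(s) (total 0); column heights now [4 0 1 3 4 4], max=4
Drop 4: J rot1 at col 3 lands with bottom-row=3; cleared 0 line(s) (total 0); column heights now [4 0 1 6 6 4], max=6
Drop 5: O rot2 at col 4 lands with bottom-row=6; cleared 0 line(s) (total 0); column heights now [4 0 1 6 8 8], max=8
Drop 6: O rot2 at col 2 lands with bottom-row=6; cleared 0 line(s) (total 0); column heights now [4 0 8 8 8 8], max=8

Answer: 4 0 8 8 8 8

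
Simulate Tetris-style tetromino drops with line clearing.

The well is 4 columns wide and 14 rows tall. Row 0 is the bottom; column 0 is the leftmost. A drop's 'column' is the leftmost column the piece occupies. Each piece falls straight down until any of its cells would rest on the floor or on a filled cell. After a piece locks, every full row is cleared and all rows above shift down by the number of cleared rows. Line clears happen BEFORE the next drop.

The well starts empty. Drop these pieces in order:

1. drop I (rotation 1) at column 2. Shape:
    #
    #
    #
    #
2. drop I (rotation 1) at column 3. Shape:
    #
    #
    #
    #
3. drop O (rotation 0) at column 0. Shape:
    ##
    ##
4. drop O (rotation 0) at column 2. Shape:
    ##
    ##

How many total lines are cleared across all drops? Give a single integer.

Drop 1: I rot1 at col 2 lands with bottom-row=0; cleared 0 line(s) (total 0); column heights now [0 0 4 0], max=4
Drop 2: I rot1 at col 3 lands with bottom-row=0; cleared 0 line(s) (total 0); column heights now [0 0 4 4], max=4
Drop 3: O rot0 at col 0 lands with bottom-row=0; cleared 2 line(s) (total 2); column heights now [0 0 2 2], max=2
Drop 4: O rot0 at col 2 lands with bottom-row=2; cleared 0 line(s) (total 2); column heights now [0 0 4 4], max=4

Answer: 2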